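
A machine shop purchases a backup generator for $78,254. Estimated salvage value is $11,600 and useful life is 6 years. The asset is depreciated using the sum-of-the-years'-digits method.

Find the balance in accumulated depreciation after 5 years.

Depreciable base = $78,254 − $11,600 = $66,654.
Sum of the years' digits = 6+5+4+3+2+1 = 21.
Year 1: $66,654 × 6/21 = $19,044. Book value $59,210.
Year 2: $66,654 × 5/21 = $15,870. Book value $43,340.
Year 3: $66,654 × 4/21 = $12,696. Book value $30,644.
Year 4: $66,654 × 3/21 = $9,522. Book value $21,122.
Year 5: $66,654 × 2/21 = $6,348. Book value $14,774.
Accumulated through year 5 = $78,254 − $14,774 = $63,480.

$63,480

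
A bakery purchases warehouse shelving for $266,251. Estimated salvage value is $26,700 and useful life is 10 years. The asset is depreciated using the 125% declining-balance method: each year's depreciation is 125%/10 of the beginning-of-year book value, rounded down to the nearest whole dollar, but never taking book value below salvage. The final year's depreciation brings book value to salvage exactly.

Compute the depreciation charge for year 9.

$11,436

Depreciable base = $266,251 − $26,700 = $239,551.
Year 1: ⌊$266,251 × 125%/10⌋ = $33,281. Book value $232,970.
Year 2: ⌊$232,970 × 125%/10⌋ = $29,121. Book value $203,849.
Year 3: ⌊$203,849 × 125%/10⌋ = $25,481. Book value $178,368.
Year 4: ⌊$178,368 × 125%/10⌋ = $22,296. Book value $156,072.
Year 5: ⌊$156,072 × 125%/10⌋ = $19,509. Book value $136,563.
Year 6: ⌊$136,563 × 125%/10⌋ = $17,070. Book value $119,493.
Year 7: ⌊$119,493 × 125%/10⌋ = $14,936. Book value $104,557.
Year 8: ⌊$104,557 × 125%/10⌋ = $13,069. Book value $91,488.
Year 9: ⌊$91,488 × 125%/10⌋ = $11,436. Book value $80,052.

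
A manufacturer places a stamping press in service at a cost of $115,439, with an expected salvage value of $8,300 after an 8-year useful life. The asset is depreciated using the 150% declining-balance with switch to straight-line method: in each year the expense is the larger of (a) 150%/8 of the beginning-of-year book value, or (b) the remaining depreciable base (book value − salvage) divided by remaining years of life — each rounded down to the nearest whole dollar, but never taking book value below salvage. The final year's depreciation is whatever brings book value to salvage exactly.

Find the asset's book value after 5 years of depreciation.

Depreciable base = $115,439 − $8,300 = $107,139.
Year 1: DB = ⌊$115,439 × 150%/8⌋ = $21,644; SL = ⌊$107,139/8⌋ = $13,392 → take DB $21,644. Book value $93,795.
Year 2: DB = ⌊$93,795 × 150%/8⌋ = $17,586; SL = ⌊$85,495/7⌋ = $12,213 → take DB $17,586. Book value $76,209.
Year 3: DB = ⌊$76,209 × 150%/8⌋ = $14,289; SL = ⌊$67,909/6⌋ = $11,318 → take DB $14,289. Book value $61,920.
Year 4: DB = ⌊$61,920 × 150%/8⌋ = $11,610; SL = ⌊$53,620/5⌋ = $10,724 → take DB $11,610. Book value $50,310.
Year 5: DB = ⌊$50,310 × 150%/8⌋ = $9,433; SL = ⌊$42,010/4⌋ = $10,502 → take SL $10,502. Book value $39,808.

$39,808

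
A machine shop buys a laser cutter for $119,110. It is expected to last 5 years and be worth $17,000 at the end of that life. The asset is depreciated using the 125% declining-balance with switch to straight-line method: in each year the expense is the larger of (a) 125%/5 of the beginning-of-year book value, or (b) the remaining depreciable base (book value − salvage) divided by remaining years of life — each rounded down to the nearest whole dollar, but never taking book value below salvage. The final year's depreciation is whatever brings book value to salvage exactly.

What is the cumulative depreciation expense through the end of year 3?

$68,860

Depreciable base = $119,110 − $17,000 = $102,110.
Year 1: DB = ⌊$119,110 × 125%/5⌋ = $29,777; SL = ⌊$102,110/5⌋ = $20,422 → take DB $29,777. Book value $89,333.
Year 2: DB = ⌊$89,333 × 125%/5⌋ = $22,333; SL = ⌊$72,333/4⌋ = $18,083 → take DB $22,333. Book value $67,000.
Year 3: DB = ⌊$67,000 × 125%/5⌋ = $16,750; SL = ⌊$50,000/3⌋ = $16,666 → take DB $16,750. Book value $50,250.
Accumulated through year 3 = $119,110 − $50,250 = $68,860.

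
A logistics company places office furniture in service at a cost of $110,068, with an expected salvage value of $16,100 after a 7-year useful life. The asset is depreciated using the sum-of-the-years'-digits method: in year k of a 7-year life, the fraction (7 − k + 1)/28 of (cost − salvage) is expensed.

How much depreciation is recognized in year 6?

$6,712

Depreciable base = $110,068 − $16,100 = $93,968.
Sum of the years' digits = 7+6+5+4+3+2+1 = 28.
Year 1: $93,968 × 7/28 = $23,492. Book value $86,576.
Year 2: $93,968 × 6/28 = $20,136. Book value $66,440.
Year 3: $93,968 × 5/28 = $16,780. Book value $49,660.
Year 4: $93,968 × 4/28 = $13,424. Book value $36,236.
Year 5: $93,968 × 3/28 = $10,068. Book value $26,168.
Year 6: $93,968 × 2/28 = $6,712. Book value $19,456.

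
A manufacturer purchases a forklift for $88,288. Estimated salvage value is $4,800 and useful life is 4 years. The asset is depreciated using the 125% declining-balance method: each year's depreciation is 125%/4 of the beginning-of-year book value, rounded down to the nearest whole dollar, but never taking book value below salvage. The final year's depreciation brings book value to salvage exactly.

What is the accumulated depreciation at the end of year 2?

Depreciable base = $88,288 − $4,800 = $83,488.
Year 1: ⌊$88,288 × 125%/4⌋ = $27,590. Book value $60,698.
Year 2: ⌊$60,698 × 125%/4⌋ = $18,968. Book value $41,730.
Accumulated through year 2 = $88,288 − $41,730 = $46,558.

$46,558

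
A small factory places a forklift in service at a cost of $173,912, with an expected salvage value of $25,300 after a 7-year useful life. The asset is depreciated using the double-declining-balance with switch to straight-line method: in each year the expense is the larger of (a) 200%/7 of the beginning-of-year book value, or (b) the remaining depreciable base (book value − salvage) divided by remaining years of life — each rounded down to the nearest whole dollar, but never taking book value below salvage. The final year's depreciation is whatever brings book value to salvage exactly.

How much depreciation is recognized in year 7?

Depreciable base = $173,912 − $25,300 = $148,612.
Year 1: DB = ⌊$173,912 × 200%/7⌋ = $49,689; SL = ⌊$148,612/7⌋ = $21,230 → take DB $49,689. Book value $124,223.
Year 2: DB = ⌊$124,223 × 200%/7⌋ = $35,492; SL = ⌊$98,923/6⌋ = $16,487 → take DB $35,492. Book value $88,731.
Year 3: DB = ⌊$88,731 × 200%/7⌋ = $25,351; SL = ⌊$63,431/5⌋ = $12,686 → take DB $25,351. Book value $63,380.
Year 4: DB = ⌊$63,380 × 200%/7⌋ = $18,108; SL = ⌊$38,080/4⌋ = $9,520 → take DB $18,108. Book value $45,272.
Year 5: DB = ⌊$45,272 × 200%/7⌋ = $12,934; SL = ⌊$19,972/3⌋ = $6,657 → take DB $12,934. Book value $32,338.
Year 6: DB = ⌊$32,338 × 200%/7⌋ = $9,239; SL = ⌊$7,038/2⌋ = $3,519 → take DB $9,239, capped at $7,038. Book value $25,300.
Year 7 (final): $25,300 − $25,300 = $0. Book value $25,300.

$0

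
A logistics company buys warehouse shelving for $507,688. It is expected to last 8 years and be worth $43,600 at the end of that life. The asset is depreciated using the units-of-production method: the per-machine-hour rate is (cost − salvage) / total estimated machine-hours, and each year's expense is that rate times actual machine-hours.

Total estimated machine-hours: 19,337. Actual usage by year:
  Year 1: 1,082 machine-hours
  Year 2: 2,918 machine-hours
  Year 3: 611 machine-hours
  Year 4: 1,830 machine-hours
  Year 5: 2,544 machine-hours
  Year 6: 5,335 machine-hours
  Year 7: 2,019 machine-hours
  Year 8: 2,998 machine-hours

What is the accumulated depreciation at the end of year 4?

Depreciable base = $507,688 − $43,600 = $464,088.
Rate = $464,088 / 19,337 machine-hours = $24 per machine-hour.
Year 1: 1,082 × $24 = $25,968. Book value $481,720.
Year 2: 2,918 × $24 = $70,032. Book value $411,688.
Year 3: 611 × $24 = $14,664. Book value $397,024.
Year 4: 1,830 × $24 = $43,920. Book value $353,104.
Accumulated through year 4 = $507,688 − $353,104 = $154,584.

$154,584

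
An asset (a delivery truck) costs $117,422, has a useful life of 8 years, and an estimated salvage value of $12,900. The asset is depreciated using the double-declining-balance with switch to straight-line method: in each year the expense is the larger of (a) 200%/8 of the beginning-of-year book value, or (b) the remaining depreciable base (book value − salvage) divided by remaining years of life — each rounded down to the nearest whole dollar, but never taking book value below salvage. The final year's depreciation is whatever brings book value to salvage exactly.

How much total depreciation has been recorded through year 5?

Depreciable base = $117,422 − $12,900 = $104,522.
Year 1: DB = ⌊$117,422 × 200%/8⌋ = $29,355; SL = ⌊$104,522/8⌋ = $13,065 → take DB $29,355. Book value $88,067.
Year 2: DB = ⌊$88,067 × 200%/8⌋ = $22,016; SL = ⌊$75,167/7⌋ = $10,738 → take DB $22,016. Book value $66,051.
Year 3: DB = ⌊$66,051 × 200%/8⌋ = $16,512; SL = ⌊$53,151/6⌋ = $8,858 → take DB $16,512. Book value $49,539.
Year 4: DB = ⌊$49,539 × 200%/8⌋ = $12,384; SL = ⌊$36,639/5⌋ = $7,327 → take DB $12,384. Book value $37,155.
Year 5: DB = ⌊$37,155 × 200%/8⌋ = $9,288; SL = ⌊$24,255/4⌋ = $6,063 → take DB $9,288. Book value $27,867.
Accumulated through year 5 = $117,422 − $27,867 = $89,555.

$89,555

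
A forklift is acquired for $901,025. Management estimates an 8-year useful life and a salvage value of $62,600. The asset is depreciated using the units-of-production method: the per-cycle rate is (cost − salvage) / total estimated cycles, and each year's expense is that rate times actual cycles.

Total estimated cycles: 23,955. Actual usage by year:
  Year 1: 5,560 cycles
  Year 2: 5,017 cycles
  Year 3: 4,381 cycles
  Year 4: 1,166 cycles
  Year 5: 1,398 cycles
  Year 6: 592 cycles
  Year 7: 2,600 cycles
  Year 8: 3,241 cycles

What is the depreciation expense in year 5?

$48,930

Depreciable base = $901,025 − $62,600 = $838,425.
Rate = $838,425 / 23,955 cycles = $35 per cycle.
Year 1: 5,560 × $35 = $194,600. Book value $706,425.
Year 2: 5,017 × $35 = $175,595. Book value $530,830.
Year 3: 4,381 × $35 = $153,335. Book value $377,495.
Year 4: 1,166 × $35 = $40,810. Book value $336,685.
Year 5: 1,398 × $35 = $48,930. Book value $287,755.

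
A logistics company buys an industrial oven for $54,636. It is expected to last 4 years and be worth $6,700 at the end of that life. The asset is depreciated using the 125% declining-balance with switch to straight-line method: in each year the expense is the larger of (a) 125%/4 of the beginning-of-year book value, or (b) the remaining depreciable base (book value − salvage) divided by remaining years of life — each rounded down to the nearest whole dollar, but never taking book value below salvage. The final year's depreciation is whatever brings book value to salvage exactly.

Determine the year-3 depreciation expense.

Depreciable base = $54,636 − $6,700 = $47,936.
Year 1: DB = ⌊$54,636 × 125%/4⌋ = $17,073; SL = ⌊$47,936/4⌋ = $11,984 → take DB $17,073. Book value $37,563.
Year 2: DB = ⌊$37,563 × 125%/4⌋ = $11,738; SL = ⌊$30,863/3⌋ = $10,287 → take DB $11,738. Book value $25,825.
Year 3: DB = ⌊$25,825 × 125%/4⌋ = $8,070; SL = ⌊$19,125/2⌋ = $9,562 → take SL $9,562. Book value $16,263.

$9,562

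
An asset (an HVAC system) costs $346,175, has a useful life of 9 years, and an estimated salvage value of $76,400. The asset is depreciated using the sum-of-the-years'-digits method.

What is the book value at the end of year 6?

Depreciable base = $346,175 − $76,400 = $269,775.
Sum of the years' digits = 9+8+7+6+5+4+3+2+1 = 45.
Year 1: $269,775 × 9/45 = $53,955. Book value $292,220.
Year 2: $269,775 × 8/45 = $47,960. Book value $244,260.
Year 3: $269,775 × 7/45 = $41,965. Book value $202,295.
Year 4: $269,775 × 6/45 = $35,970. Book value $166,325.
Year 5: $269,775 × 5/45 = $29,975. Book value $136,350.
Year 6: $269,775 × 4/45 = $23,980. Book value $112,370.

$112,370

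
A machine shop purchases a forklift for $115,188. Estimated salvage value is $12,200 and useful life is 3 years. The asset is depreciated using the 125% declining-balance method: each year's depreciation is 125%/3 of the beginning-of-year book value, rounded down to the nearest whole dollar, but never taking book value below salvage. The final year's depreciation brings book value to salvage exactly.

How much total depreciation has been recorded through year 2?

Depreciable base = $115,188 − $12,200 = $102,988.
Year 1: ⌊$115,188 × 125%/3⌋ = $47,995. Book value $67,193.
Year 2: ⌊$67,193 × 125%/3⌋ = $27,997. Book value $39,196.
Accumulated through year 2 = $115,188 − $39,196 = $75,992.

$75,992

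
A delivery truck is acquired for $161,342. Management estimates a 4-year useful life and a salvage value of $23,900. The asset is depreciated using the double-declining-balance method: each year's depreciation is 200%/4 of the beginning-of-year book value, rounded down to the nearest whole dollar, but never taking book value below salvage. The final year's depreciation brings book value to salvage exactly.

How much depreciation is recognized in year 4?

Depreciable base = $161,342 − $23,900 = $137,442.
Year 1: ⌊$161,342 × 200%/4⌋ = $80,671. Book value $80,671.
Year 2: ⌊$80,671 × 200%/4⌋ = $40,335. Book value $40,336.
Year 3: ⌊$40,336 × 200%/4⌋ = $20,168, capped at $16,436. Book value $23,900.
Year 4 (final): $23,900 − $23,900 = $0. Book value $23,900.

$0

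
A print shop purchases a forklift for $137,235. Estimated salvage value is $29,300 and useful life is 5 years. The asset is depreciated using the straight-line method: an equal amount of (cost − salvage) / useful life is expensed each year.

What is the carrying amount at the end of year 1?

$115,648

Depreciable base = $137,235 − $29,300 = $107,935.
Annual expense = $107,935 / 5 = $21,587.
End of year 1: book value $115,648.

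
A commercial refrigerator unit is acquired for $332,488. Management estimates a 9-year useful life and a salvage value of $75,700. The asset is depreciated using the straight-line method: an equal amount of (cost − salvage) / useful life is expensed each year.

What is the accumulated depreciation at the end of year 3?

$85,596

Depreciable base = $332,488 − $75,700 = $256,788.
Annual expense = $256,788 / 9 = $28,532.
End of year 1: book value $303,956.
End of year 2: book value $275,424.
End of year 3: book value $246,892.
Accumulated through year 3 = $332,488 − $246,892 = $85,596.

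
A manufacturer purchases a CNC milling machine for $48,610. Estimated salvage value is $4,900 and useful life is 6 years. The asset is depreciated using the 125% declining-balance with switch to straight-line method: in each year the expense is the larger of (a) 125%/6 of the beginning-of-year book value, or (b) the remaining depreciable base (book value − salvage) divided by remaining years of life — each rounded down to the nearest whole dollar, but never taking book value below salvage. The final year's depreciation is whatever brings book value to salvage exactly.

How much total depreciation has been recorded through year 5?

Depreciable base = $48,610 − $4,900 = $43,710.
Year 1: DB = ⌊$48,610 × 125%/6⌋ = $10,127; SL = ⌊$43,710/6⌋ = $7,285 → take DB $10,127. Book value $38,483.
Year 2: DB = ⌊$38,483 × 125%/6⌋ = $8,017; SL = ⌊$33,583/5⌋ = $6,716 → take DB $8,017. Book value $30,466.
Year 3: DB = ⌊$30,466 × 125%/6⌋ = $6,347; SL = ⌊$25,566/4⌋ = $6,391 → take SL $6,391. Book value $24,075.
Year 4: DB = ⌊$24,075 × 125%/6⌋ = $5,015; SL = ⌊$19,175/3⌋ = $6,391 → take SL $6,391. Book value $17,684.
Year 5: DB = ⌊$17,684 × 125%/6⌋ = $3,684; SL = ⌊$12,784/2⌋ = $6,392 → take SL $6,392. Book value $11,292.
Accumulated through year 5 = $48,610 − $11,292 = $37,318.

$37,318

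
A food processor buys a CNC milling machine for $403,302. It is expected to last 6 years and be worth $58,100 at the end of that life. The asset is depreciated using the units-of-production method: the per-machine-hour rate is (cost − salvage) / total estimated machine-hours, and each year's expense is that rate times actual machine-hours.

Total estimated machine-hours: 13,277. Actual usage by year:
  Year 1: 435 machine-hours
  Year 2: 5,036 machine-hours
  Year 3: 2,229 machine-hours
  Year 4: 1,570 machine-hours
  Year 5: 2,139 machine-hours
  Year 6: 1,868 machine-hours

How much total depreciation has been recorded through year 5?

$296,634

Depreciable base = $403,302 − $58,100 = $345,202.
Rate = $345,202 / 13,277 machine-hours = $26 per machine-hour.
Year 1: 435 × $26 = $11,310. Book value $391,992.
Year 2: 5,036 × $26 = $130,936. Book value $261,056.
Year 3: 2,229 × $26 = $57,954. Book value $203,102.
Year 4: 1,570 × $26 = $40,820. Book value $162,282.
Year 5: 2,139 × $26 = $55,614. Book value $106,668.
Accumulated through year 5 = $403,302 − $106,668 = $296,634.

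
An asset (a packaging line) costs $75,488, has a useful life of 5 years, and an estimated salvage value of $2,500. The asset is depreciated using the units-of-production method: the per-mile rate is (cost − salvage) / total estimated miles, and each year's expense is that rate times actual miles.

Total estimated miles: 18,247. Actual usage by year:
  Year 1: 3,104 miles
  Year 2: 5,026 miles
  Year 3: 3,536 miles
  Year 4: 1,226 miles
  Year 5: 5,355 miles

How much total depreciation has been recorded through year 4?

$51,568

Depreciable base = $75,488 − $2,500 = $72,988.
Rate = $72,988 / 18,247 miles = $4 per mile.
Year 1: 3,104 × $4 = $12,416. Book value $63,072.
Year 2: 5,026 × $4 = $20,104. Book value $42,968.
Year 3: 3,536 × $4 = $14,144. Book value $28,824.
Year 4: 1,226 × $4 = $4,904. Book value $23,920.
Accumulated through year 4 = $75,488 − $23,920 = $51,568.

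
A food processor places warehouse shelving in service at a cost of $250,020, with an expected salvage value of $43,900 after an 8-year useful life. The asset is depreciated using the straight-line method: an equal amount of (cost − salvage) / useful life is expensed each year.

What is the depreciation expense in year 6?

$25,765

Depreciable base = $250,020 − $43,900 = $206,120.
Annual expense = $206,120 / 8 = $25,765.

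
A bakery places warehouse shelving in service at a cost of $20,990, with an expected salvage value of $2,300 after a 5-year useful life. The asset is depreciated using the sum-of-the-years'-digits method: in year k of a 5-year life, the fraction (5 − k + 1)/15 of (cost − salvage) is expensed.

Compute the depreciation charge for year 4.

Depreciable base = $20,990 − $2,300 = $18,690.
Sum of the years' digits = 5+4+3+2+1 = 15.
Year 1: $18,690 × 5/15 = $6,230. Book value $14,760.
Year 2: $18,690 × 4/15 = $4,984. Book value $9,776.
Year 3: $18,690 × 3/15 = $3,738. Book value $6,038.
Year 4: $18,690 × 2/15 = $2,492. Book value $3,546.

$2,492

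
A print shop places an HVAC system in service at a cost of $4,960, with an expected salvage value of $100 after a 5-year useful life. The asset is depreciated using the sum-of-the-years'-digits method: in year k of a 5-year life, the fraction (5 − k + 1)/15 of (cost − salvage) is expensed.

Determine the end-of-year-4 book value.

$424

Depreciable base = $4,960 − $100 = $4,860.
Sum of the years' digits = 5+4+3+2+1 = 15.
Year 1: $4,860 × 5/15 = $1,620. Book value $3,340.
Year 2: $4,860 × 4/15 = $1,296. Book value $2,044.
Year 3: $4,860 × 3/15 = $972. Book value $1,072.
Year 4: $4,860 × 2/15 = $648. Book value $424.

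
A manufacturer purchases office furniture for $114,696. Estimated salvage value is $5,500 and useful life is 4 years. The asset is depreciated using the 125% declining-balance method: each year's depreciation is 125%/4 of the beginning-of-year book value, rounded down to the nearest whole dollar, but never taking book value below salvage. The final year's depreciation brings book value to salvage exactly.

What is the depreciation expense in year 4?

$31,772

Depreciable base = $114,696 − $5,500 = $109,196.
Year 1: ⌊$114,696 × 125%/4⌋ = $35,842. Book value $78,854.
Year 2: ⌊$78,854 × 125%/4⌋ = $24,641. Book value $54,213.
Year 3: ⌊$54,213 × 125%/4⌋ = $16,941. Book value $37,272.
Year 4 (final): $37,272 − $5,500 = $31,772. Book value $5,500.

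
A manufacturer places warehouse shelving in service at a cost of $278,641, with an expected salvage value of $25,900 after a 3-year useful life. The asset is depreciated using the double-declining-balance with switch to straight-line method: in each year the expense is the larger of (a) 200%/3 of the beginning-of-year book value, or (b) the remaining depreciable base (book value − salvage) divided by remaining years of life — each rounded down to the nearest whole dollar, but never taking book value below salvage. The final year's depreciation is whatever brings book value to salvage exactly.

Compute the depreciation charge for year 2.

$61,920

Depreciable base = $278,641 − $25,900 = $252,741.
Year 1: DB = ⌊$278,641 × 200%/3⌋ = $185,760; SL = ⌊$252,741/3⌋ = $84,247 → take DB $185,760. Book value $92,881.
Year 2: DB = ⌊$92,881 × 200%/3⌋ = $61,920; SL = ⌊$66,981/2⌋ = $33,490 → take DB $61,920. Book value $30,961.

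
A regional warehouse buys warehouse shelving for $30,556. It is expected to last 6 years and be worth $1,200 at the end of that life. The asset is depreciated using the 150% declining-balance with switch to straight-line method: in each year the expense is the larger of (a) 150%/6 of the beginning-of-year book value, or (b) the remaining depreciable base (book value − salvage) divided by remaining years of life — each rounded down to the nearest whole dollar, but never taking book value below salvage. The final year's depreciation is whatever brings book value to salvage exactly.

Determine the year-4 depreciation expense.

$3,897

Depreciable base = $30,556 − $1,200 = $29,356.
Year 1: DB = ⌊$30,556 × 150%/6⌋ = $7,639; SL = ⌊$29,356/6⌋ = $4,892 → take DB $7,639. Book value $22,917.
Year 2: DB = ⌊$22,917 × 150%/6⌋ = $5,729; SL = ⌊$21,717/5⌋ = $4,343 → take DB $5,729. Book value $17,188.
Year 3: DB = ⌊$17,188 × 150%/6⌋ = $4,297; SL = ⌊$15,988/4⌋ = $3,997 → take DB $4,297. Book value $12,891.
Year 4: DB = ⌊$12,891 × 150%/6⌋ = $3,222; SL = ⌊$11,691/3⌋ = $3,897 → take SL $3,897. Book value $8,994.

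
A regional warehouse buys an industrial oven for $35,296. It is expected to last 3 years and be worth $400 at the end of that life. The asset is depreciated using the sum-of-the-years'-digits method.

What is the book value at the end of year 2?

Depreciable base = $35,296 − $400 = $34,896.
Sum of the years' digits = 3+2+1 = 6.
Year 1: $34,896 × 3/6 = $17,448. Book value $17,848.
Year 2: $34,896 × 2/6 = $11,632. Book value $6,216.

$6,216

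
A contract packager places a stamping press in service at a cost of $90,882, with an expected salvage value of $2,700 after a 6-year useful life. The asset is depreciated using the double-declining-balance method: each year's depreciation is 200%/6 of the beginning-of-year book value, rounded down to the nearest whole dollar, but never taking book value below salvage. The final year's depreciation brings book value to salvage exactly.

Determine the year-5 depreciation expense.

Depreciable base = $90,882 − $2,700 = $88,182.
Year 1: ⌊$90,882 × 200%/6⌋ = $30,294. Book value $60,588.
Year 2: ⌊$60,588 × 200%/6⌋ = $20,196. Book value $40,392.
Year 3: ⌊$40,392 × 200%/6⌋ = $13,464. Book value $26,928.
Year 4: ⌊$26,928 × 200%/6⌋ = $8,976. Book value $17,952.
Year 5: ⌊$17,952 × 200%/6⌋ = $5,984. Book value $11,968.

$5,984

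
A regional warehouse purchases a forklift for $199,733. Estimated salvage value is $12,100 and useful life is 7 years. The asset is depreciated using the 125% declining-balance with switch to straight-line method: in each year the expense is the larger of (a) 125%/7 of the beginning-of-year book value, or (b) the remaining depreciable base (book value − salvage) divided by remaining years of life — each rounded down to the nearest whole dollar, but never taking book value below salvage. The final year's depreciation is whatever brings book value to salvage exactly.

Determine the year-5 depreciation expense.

Depreciable base = $199,733 − $12,100 = $187,633.
Year 1: DB = ⌊$199,733 × 125%/7⌋ = $35,666; SL = ⌊$187,633/7⌋ = $26,804 → take DB $35,666. Book value $164,067.
Year 2: DB = ⌊$164,067 × 125%/7⌋ = $29,297; SL = ⌊$151,967/6⌋ = $25,327 → take DB $29,297. Book value $134,770.
Year 3: DB = ⌊$134,770 × 125%/7⌋ = $24,066; SL = ⌊$122,670/5⌋ = $24,534 → take SL $24,534. Book value $110,236.
Year 4: DB = ⌊$110,236 × 125%/7⌋ = $19,685; SL = ⌊$98,136/4⌋ = $24,534 → take SL $24,534. Book value $85,702.
Year 5: DB = ⌊$85,702 × 125%/7⌋ = $15,303; SL = ⌊$73,602/3⌋ = $24,534 → take SL $24,534. Book value $61,168.

$24,534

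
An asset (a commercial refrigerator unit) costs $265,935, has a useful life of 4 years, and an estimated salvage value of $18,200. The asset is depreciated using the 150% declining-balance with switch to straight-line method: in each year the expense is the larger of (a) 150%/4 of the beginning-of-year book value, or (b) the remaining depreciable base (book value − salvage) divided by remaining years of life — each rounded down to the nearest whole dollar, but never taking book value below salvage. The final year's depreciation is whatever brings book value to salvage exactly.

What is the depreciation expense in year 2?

$62,328

Depreciable base = $265,935 − $18,200 = $247,735.
Year 1: DB = ⌊$265,935 × 150%/4⌋ = $99,725; SL = ⌊$247,735/4⌋ = $61,933 → take DB $99,725. Book value $166,210.
Year 2: DB = ⌊$166,210 × 150%/4⌋ = $62,328; SL = ⌊$148,010/3⌋ = $49,336 → take DB $62,328. Book value $103,882.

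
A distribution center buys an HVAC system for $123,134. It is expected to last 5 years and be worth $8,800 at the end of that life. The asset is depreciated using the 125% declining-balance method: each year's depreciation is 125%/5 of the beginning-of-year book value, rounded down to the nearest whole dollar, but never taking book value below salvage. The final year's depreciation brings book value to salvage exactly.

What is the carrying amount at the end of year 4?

$38,961

Depreciable base = $123,134 − $8,800 = $114,334.
Year 1: ⌊$123,134 × 125%/5⌋ = $30,783. Book value $92,351.
Year 2: ⌊$92,351 × 125%/5⌋ = $23,087. Book value $69,264.
Year 3: ⌊$69,264 × 125%/5⌋ = $17,316. Book value $51,948.
Year 4: ⌊$51,948 × 125%/5⌋ = $12,987. Book value $38,961.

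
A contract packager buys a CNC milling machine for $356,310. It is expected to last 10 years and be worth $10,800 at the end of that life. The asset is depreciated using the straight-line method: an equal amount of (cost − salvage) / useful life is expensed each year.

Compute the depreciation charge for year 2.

$34,551

Depreciable base = $356,310 − $10,800 = $345,510.
Annual expense = $345,510 / 10 = $34,551.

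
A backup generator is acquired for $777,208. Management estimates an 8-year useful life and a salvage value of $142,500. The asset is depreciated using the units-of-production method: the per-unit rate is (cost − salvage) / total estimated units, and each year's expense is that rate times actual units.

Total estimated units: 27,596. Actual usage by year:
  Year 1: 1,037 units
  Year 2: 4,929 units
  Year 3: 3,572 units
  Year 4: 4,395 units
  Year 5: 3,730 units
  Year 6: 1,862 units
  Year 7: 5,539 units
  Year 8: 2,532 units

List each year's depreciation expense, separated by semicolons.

$23,851; $113,367; $82,156; $101,085; $85,790; $42,826; $127,397; $58,236

Depreciable base = $777,208 − $142,500 = $634,708.
Rate = $634,708 / 27,596 units = $23 per unit.
Year 1: 1,037 × $23 = $23,851. Book value $753,357.
Year 2: 4,929 × $23 = $113,367. Book value $639,990.
Year 3: 3,572 × $23 = $82,156. Book value $557,834.
Year 4: 4,395 × $23 = $101,085. Book value $456,749.
Year 5: 3,730 × $23 = $85,790. Book value $370,959.
Year 6: 1,862 × $23 = $42,826. Book value $328,133.
Year 7: 5,539 × $23 = $127,397. Book value $200,736.
Year 8: 2,532 × $23 = $58,236. Book value $142,500.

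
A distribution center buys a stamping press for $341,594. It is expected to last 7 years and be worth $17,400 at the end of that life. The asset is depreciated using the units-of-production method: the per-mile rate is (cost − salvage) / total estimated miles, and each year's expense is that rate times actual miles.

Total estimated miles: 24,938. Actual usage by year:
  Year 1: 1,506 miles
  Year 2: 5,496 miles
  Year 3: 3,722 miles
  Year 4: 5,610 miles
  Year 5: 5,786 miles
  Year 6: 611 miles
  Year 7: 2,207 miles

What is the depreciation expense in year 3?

$48,386

Depreciable base = $341,594 − $17,400 = $324,194.
Rate = $324,194 / 24,938 miles = $13 per mile.
Year 1: 1,506 × $13 = $19,578. Book value $322,016.
Year 2: 5,496 × $13 = $71,448. Book value $250,568.
Year 3: 3,722 × $13 = $48,386. Book value $202,182.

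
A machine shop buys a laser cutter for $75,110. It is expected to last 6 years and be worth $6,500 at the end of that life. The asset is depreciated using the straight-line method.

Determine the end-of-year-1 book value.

Depreciable base = $75,110 − $6,500 = $68,610.
Annual expense = $68,610 / 6 = $11,435.
End of year 1: book value $63,675.

$63,675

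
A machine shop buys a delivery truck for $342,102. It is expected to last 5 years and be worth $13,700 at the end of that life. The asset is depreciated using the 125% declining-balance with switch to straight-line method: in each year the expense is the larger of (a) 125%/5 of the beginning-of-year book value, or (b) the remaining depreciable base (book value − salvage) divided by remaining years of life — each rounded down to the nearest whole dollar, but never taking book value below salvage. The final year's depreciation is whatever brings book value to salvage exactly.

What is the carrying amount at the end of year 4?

$73,278

Depreciable base = $342,102 − $13,700 = $328,402.
Year 1: DB = ⌊$342,102 × 125%/5⌋ = $85,525; SL = ⌊$328,402/5⌋ = $65,680 → take DB $85,525. Book value $256,577.
Year 2: DB = ⌊$256,577 × 125%/5⌋ = $64,144; SL = ⌊$242,877/4⌋ = $60,719 → take DB $64,144. Book value $192,433.
Year 3: DB = ⌊$192,433 × 125%/5⌋ = $48,108; SL = ⌊$178,733/3⌋ = $59,577 → take SL $59,577. Book value $132,856.
Year 4: DB = ⌊$132,856 × 125%/5⌋ = $33,214; SL = ⌊$119,156/2⌋ = $59,578 → take SL $59,578. Book value $73,278.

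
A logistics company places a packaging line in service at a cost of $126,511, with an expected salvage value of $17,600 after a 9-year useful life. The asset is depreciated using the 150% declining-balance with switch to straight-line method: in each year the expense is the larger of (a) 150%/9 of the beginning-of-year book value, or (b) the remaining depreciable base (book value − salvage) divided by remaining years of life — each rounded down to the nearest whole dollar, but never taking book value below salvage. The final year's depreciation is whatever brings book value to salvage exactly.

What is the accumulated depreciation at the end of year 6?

Depreciable base = $126,511 − $17,600 = $108,911.
Year 1: DB = ⌊$126,511 × 150%/9⌋ = $21,085; SL = ⌊$108,911/9⌋ = $12,101 → take DB $21,085. Book value $105,426.
Year 2: DB = ⌊$105,426 × 150%/9⌋ = $17,571; SL = ⌊$87,826/8⌋ = $10,978 → take DB $17,571. Book value $87,855.
Year 3: DB = ⌊$87,855 × 150%/9⌋ = $14,642; SL = ⌊$70,255/7⌋ = $10,036 → take DB $14,642. Book value $73,213.
Year 4: DB = ⌊$73,213 × 150%/9⌋ = $12,202; SL = ⌊$55,613/6⌋ = $9,268 → take DB $12,202. Book value $61,011.
Year 5: DB = ⌊$61,011 × 150%/9⌋ = $10,168; SL = ⌊$43,411/5⌋ = $8,682 → take DB $10,168. Book value $50,843.
Year 6: DB = ⌊$50,843 × 150%/9⌋ = $8,473; SL = ⌊$33,243/4⌋ = $8,310 → take DB $8,473. Book value $42,370.
Accumulated through year 6 = $126,511 − $42,370 = $84,141.

$84,141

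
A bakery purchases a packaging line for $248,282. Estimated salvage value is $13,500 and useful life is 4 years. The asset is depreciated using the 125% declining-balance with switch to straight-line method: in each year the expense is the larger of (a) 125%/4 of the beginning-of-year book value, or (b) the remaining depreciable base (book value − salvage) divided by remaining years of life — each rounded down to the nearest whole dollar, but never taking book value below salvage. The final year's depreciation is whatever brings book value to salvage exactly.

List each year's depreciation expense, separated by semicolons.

Depreciable base = $248,282 − $13,500 = $234,782.
Year 1: DB = ⌊$248,282 × 125%/4⌋ = $77,588; SL = ⌊$234,782/4⌋ = $58,695 → take DB $77,588. Book value $170,694.
Year 2: DB = ⌊$170,694 × 125%/4⌋ = $53,341; SL = ⌊$157,194/3⌋ = $52,398 → take DB $53,341. Book value $117,353.
Year 3: DB = ⌊$117,353 × 125%/4⌋ = $36,672; SL = ⌊$103,853/2⌋ = $51,926 → take SL $51,926. Book value $65,427.
Year 4 (final): $65,427 − $13,500 = $51,927. Book value $13,500.

$77,588; $53,341; $51,926; $51,927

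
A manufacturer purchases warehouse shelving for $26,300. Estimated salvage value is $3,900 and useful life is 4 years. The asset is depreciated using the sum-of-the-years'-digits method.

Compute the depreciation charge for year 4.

Depreciable base = $26,300 − $3,900 = $22,400.
Sum of the years' digits = 4+3+2+1 = 10.
Year 1: $22,400 × 4/10 = $8,960. Book value $17,340.
Year 2: $22,400 × 3/10 = $6,720. Book value $10,620.
Year 3: $22,400 × 2/10 = $4,480. Book value $6,140.
Year 4: $22,400 × 1/10 = $2,240. Book value $3,900.

$2,240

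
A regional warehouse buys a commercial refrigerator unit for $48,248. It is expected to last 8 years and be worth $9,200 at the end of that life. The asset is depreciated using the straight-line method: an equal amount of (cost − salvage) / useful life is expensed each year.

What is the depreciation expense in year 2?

$4,881

Depreciable base = $48,248 − $9,200 = $39,048.
Annual expense = $39,048 / 8 = $4,881.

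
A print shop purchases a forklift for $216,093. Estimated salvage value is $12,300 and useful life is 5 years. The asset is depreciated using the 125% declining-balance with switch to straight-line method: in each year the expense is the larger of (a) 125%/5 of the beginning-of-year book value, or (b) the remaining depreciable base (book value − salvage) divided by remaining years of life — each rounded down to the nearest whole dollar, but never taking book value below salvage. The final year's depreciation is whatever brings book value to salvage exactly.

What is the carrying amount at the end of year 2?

$121,553

Depreciable base = $216,093 − $12,300 = $203,793.
Year 1: DB = ⌊$216,093 × 125%/5⌋ = $54,023; SL = ⌊$203,793/5⌋ = $40,758 → take DB $54,023. Book value $162,070.
Year 2: DB = ⌊$162,070 × 125%/5⌋ = $40,517; SL = ⌊$149,770/4⌋ = $37,442 → take DB $40,517. Book value $121,553.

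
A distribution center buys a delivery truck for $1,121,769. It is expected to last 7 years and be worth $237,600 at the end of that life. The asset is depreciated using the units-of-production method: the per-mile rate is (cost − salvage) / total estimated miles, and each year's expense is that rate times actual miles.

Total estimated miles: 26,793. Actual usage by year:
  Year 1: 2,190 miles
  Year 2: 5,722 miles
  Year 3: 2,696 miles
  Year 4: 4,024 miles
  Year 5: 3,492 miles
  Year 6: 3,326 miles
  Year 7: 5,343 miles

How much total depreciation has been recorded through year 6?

Depreciable base = $1,121,769 − $237,600 = $884,169.
Rate = $884,169 / 26,793 miles = $33 per mile.
Year 1: 2,190 × $33 = $72,270. Book value $1,049,499.
Year 2: 5,722 × $33 = $188,826. Book value $860,673.
Year 3: 2,696 × $33 = $88,968. Book value $771,705.
Year 4: 4,024 × $33 = $132,792. Book value $638,913.
Year 5: 3,492 × $33 = $115,236. Book value $523,677.
Year 6: 3,326 × $33 = $109,758. Book value $413,919.
Accumulated through year 6 = $1,121,769 − $413,919 = $707,850.

$707,850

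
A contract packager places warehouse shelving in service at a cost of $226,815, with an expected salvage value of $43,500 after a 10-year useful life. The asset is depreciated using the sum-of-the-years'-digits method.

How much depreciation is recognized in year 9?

$6,666

Depreciable base = $226,815 − $43,500 = $183,315.
Sum of the years' digits = 10+9+8+7+6+5+4+3+2+1 = 55.
Year 1: $183,315 × 10/55 = $33,330. Book value $193,485.
Year 2: $183,315 × 9/55 = $29,997. Book value $163,488.
Year 3: $183,315 × 8/55 = $26,664. Book value $136,824.
Year 4: $183,315 × 7/55 = $23,331. Book value $113,493.
Year 5: $183,315 × 6/55 = $19,998. Book value $93,495.
Year 6: $183,315 × 5/55 = $16,665. Book value $76,830.
Year 7: $183,315 × 4/55 = $13,332. Book value $63,498.
Year 8: $183,315 × 3/55 = $9,999. Book value $53,499.
Year 9: $183,315 × 2/55 = $6,666. Book value $46,833.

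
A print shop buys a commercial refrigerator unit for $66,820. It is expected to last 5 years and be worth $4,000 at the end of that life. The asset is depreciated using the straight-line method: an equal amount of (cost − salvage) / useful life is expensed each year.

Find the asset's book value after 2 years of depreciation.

$41,692

Depreciable base = $66,820 − $4,000 = $62,820.
Annual expense = $62,820 / 5 = $12,564.
End of year 1: book value $54,256.
End of year 2: book value $41,692.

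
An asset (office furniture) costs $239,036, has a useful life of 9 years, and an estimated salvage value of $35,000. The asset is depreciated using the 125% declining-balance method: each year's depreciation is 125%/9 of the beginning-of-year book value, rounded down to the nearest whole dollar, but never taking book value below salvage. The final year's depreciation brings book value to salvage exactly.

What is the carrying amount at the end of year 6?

$97,461

Depreciable base = $239,036 − $35,000 = $204,036.
Year 1: ⌊$239,036 × 125%/9⌋ = $33,199. Book value $205,837.
Year 2: ⌊$205,837 × 125%/9⌋ = $28,588. Book value $177,249.
Year 3: ⌊$177,249 × 125%/9⌋ = $24,617. Book value $152,632.
Year 4: ⌊$152,632 × 125%/9⌋ = $21,198. Book value $131,434.
Year 5: ⌊$131,434 × 125%/9⌋ = $18,254. Book value $113,180.
Year 6: ⌊$113,180 × 125%/9⌋ = $15,719. Book value $97,461.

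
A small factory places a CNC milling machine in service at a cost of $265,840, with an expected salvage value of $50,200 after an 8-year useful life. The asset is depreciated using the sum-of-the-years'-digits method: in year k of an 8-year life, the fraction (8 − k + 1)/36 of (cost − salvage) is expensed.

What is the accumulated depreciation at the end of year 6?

$197,670

Depreciable base = $265,840 − $50,200 = $215,640.
Sum of the years' digits = 8+7+6+5+4+3+2+1 = 36.
Year 1: $215,640 × 8/36 = $47,920. Book value $217,920.
Year 2: $215,640 × 7/36 = $41,930. Book value $175,990.
Year 3: $215,640 × 6/36 = $35,940. Book value $140,050.
Year 4: $215,640 × 5/36 = $29,950. Book value $110,100.
Year 5: $215,640 × 4/36 = $23,960. Book value $86,140.
Year 6: $215,640 × 3/36 = $17,970. Book value $68,170.
Accumulated through year 6 = $265,840 − $68,170 = $197,670.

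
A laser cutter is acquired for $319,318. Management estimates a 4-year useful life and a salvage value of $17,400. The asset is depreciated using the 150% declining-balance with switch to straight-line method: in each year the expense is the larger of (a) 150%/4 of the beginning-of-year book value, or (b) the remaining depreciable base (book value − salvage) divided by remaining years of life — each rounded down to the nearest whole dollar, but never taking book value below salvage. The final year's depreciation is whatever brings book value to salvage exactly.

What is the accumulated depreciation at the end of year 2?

Depreciable base = $319,318 − $17,400 = $301,918.
Year 1: DB = ⌊$319,318 × 150%/4⌋ = $119,744; SL = ⌊$301,918/4⌋ = $75,479 → take DB $119,744. Book value $199,574.
Year 2: DB = ⌊$199,574 × 150%/4⌋ = $74,840; SL = ⌊$182,174/3⌋ = $60,724 → take DB $74,840. Book value $124,734.
Accumulated through year 2 = $319,318 − $124,734 = $194,584.

$194,584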